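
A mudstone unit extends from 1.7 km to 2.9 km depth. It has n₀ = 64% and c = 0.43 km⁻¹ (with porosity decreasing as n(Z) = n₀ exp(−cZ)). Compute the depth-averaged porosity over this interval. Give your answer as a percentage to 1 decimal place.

24.1%

⟨n⟩ = (1/(Z₂−Z₁)) ∫ n₀ e^(−cZ) dZ = n₀·(e^(−c·Z₁) − e^(−c·Z₂)) / (c·(Z₂−Z₁))
e^(−0.43×1.7) = 0.4814; e^(−0.43×2.9) = 0.2874
⟨n⟩ = 0.64 × (0.4814 − 0.2874) / (0.43 × 1.2) = 0.64 × 0.3761 = 0.2407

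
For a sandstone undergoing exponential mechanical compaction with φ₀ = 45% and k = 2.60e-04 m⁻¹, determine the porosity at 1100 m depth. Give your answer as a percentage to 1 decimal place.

Working in km (1 km = 1000 m; k in km⁻¹ = k in m⁻¹ × 1000):
φ = φ₀·exp(−k·d) = 0.45 × exp(−0.26 × 1.1) = 0.45 × exp(−0.286)
  = 0.45 × 0.7513 = 0.3381

33.8%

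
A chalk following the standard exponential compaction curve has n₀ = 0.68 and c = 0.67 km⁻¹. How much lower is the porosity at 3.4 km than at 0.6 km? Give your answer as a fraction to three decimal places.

0.385

n(0.6) = 0.68·e^(−0.67×0.6) = 0.4549
n(3.4) = 0.68·e^(−0.67×3.4) = 0.0697
Δn = 0.4549 − 0.0697 = 0.3852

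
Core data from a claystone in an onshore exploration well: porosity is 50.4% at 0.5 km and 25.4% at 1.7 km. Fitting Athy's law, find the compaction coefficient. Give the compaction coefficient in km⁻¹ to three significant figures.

Athy: n(d) = n₀ e^(−cd) ⇒ n₁/n₂ = e^{c(d₂−d₁)} ⇒ c = ln(n₁/n₂)/(d₂−d₁)
c = ln(0.504/0.254) / (1.7 − 0.5) = ln(1.984) / 1.2 = 0.6852 / 1.2 = 0.571 km⁻¹

0.571 km⁻¹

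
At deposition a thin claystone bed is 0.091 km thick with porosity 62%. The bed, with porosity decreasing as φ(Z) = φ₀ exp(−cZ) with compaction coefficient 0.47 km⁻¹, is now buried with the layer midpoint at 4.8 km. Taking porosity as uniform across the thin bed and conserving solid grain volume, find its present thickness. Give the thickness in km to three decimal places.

Porosity at 4.8 km: φ = 0.62·exp(−0.47×4.8) = 0.0650
Solid-volume conservation: h(1−φ) = h₀(1−φ₀) ⇒ h = h₀·(1−φ₀)/(1−φ)
h = 0.091 × (1 − 0.62)/(1 − 0.0650) = 0.091 × 0.4064 = 0.0370 km

0.037 km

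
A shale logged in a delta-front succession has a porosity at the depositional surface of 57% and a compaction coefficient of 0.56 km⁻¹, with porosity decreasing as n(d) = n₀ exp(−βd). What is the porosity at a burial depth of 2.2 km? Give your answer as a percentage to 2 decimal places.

n = n₀·exp(−β·d) = 0.57 × exp(−0.56 × 2.2) = 0.57 × exp(−1.232)
  = 0.57 × 0.2917 = 0.1663

16.63%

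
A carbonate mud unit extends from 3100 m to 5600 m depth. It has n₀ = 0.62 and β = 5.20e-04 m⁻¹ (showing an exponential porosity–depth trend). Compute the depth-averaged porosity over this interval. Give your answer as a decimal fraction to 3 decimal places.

Working in km (1 km = 1000 m; β in km⁻¹ = β in m⁻¹ × 1000):
⟨n⟩ = (1/(Z₂−Z₁)) ∫ n₀ e^(−βZ) dZ = n₀·(e^(−β·Z₁) − e^(−β·Z₂)) / (β·(Z₂−Z₁))
e^(−0.52×3.1) = 0.1995; e^(−0.52×5.6) = 0.0544
⟨n⟩ = 0.62 × (0.1995 − 0.0544) / (0.52 × 2.5) = 0.62 × 0.1116 = 0.0692

0.069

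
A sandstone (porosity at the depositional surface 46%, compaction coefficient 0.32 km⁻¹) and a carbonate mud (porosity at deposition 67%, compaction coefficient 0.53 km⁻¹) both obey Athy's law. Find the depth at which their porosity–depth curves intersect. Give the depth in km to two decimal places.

1.79 km

Set φ₀ₐ e^(−kₐZ) = φ₀ᵦ e^(−kᵦZ) ⇒ ln(φ₀ₐ/φ₀ᵦ) = (kₐ − kᵦ)·Z
Z = ln(0.46/0.67) / (0.32 − 0.53) = -0.3761 / -0.21 = 1.791 km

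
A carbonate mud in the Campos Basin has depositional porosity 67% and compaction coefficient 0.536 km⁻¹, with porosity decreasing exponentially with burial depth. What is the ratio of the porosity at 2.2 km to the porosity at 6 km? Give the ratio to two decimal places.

n(d₁)/n(d₂) = e^(−β·d₁)/e^(−β·d₂) = e^{β(d₂−d₁)}
= exp(0.536 × 3.8) = exp(2.037) = 7.6660

7.67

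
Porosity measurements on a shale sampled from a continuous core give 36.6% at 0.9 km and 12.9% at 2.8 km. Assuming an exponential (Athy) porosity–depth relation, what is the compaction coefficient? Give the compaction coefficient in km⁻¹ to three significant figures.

0.549 km⁻¹

Athy: phi(d) = phi₀ e^(−cd) ⇒ phi₁/phi₂ = e^{c(d₂−d₁)} ⇒ c = ln(phi₁/phi₂)/(d₂−d₁)
c = ln(0.366/0.129) / (2.8 − 0.9) = ln(2.837) / 1.9 = 1.0428 / 1.9 = 0.5489 km⁻¹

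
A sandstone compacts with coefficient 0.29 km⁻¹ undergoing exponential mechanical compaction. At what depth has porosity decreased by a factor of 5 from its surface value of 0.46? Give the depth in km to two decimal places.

φ/φ₀ = 1/5 ⇒ exp(−k·Z) = 1/5 ⇒ Z = ln(5) / k
Z = 1.6094 / 0.29 = 5.550 km

5.55 km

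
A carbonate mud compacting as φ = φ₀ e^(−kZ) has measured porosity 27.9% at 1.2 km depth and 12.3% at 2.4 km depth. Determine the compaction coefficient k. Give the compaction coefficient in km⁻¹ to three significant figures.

0.683 km⁻¹

Athy: φ(Z) = φ₀ e^(−kZ) ⇒ φ₁/φ₂ = e^{k(Z₂−Z₁)} ⇒ k = ln(φ₁/φ₂)/(Z₂−Z₁)
k = ln(0.279/0.123) / (2.4 − 1.2) = ln(2.268) / 1.2 = 0.8190 / 1.2 = 0.6825 km⁻¹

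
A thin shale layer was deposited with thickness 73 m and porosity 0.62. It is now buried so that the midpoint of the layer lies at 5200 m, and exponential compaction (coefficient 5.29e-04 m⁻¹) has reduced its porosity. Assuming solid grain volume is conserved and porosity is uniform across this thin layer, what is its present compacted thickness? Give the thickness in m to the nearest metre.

Working in km (1 km = 1000 m; β in km⁻¹ = β in m⁻¹ × 1000):
Porosity at 5.2 km: phi = 0.62·exp(−0.529×5.2) = 0.0396
Solid-volume conservation: h(1−phi) = h₀(1−phi₀) ⇒ h = h₀·(1−phi₀)/(1−phi)
h = 0.073 × (1 − 0.62)/(1 − 0.0396) = 0.073 × 0.3957 = 0.0289 km

29 m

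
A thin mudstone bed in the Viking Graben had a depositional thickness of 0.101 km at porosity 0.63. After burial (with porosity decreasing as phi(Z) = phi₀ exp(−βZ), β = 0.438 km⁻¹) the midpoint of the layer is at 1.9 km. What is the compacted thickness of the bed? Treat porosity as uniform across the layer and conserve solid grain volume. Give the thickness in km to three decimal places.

0.051 km

Porosity at 1.9 km: phi = 0.63·exp(−0.438×1.9) = 0.2741
Solid-volume conservation: h(1−phi) = h₀(1−phi₀) ⇒ h = h₀·(1−phi₀)/(1−phi)
h = 0.101 × (1 − 0.63)/(1 − 0.2741) = 0.101 × 0.5097 = 0.0515 km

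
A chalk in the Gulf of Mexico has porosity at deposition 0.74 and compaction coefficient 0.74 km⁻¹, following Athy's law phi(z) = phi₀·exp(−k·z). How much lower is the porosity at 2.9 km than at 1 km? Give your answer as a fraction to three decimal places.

0.267

phi(1) = 0.74·e^(−0.74×1) = 0.3531
phi(2.9) = 0.74·e^(−0.74×2.9) = 0.0865
Δphi = 0.3531 − 0.0865 = 0.2665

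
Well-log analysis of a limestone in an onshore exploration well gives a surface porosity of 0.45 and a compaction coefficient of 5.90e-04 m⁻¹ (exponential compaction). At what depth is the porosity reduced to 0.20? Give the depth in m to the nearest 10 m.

1370 m

Working in km (1 km = 1000 m; k in km⁻¹ = k in m⁻¹ × 1000):
Invert Athy's law: Z = ln(phi₀/phi) / k
Z = ln(0.45/0.2) / 0.59 = ln(2.25) / 0.59 = 0.8109 / 0.59 = 1.374 km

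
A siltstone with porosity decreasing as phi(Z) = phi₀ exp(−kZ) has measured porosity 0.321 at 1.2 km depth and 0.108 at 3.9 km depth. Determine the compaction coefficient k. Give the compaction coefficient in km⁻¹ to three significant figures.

0.403 km⁻¹

Athy: phi(Z) = phi₀ e^(−kZ) ⇒ phi₁/phi₂ = e^{k(Z₂−Z₁)} ⇒ k = ln(phi₁/phi₂)/(Z₂−Z₁)
k = ln(0.321/0.108) / (3.9 − 1.2) = ln(2.972) / 2.7 = 1.0893 / 2.7 = 0.4034 km⁻¹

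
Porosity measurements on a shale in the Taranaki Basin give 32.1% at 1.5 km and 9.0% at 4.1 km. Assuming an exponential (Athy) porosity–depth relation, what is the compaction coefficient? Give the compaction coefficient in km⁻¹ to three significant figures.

0.489 km⁻¹

Athy: φ(Z) = φ₀ e^(−βZ) ⇒ φ₁/φ₂ = e^{β(Z₂−Z₁)} ⇒ β = ln(φ₁/φ₂)/(Z₂−Z₁)
β = ln(0.321/0.09) / (4.1 − 1.5) = ln(3.567) / 2.6 = 1.2716 / 2.6 = 0.4891 km⁻¹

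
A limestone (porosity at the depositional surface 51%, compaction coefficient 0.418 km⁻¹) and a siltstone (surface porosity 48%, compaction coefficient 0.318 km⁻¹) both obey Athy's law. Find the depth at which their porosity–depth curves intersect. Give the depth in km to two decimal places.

Set φ₀ₐ e^(−kₐZ) = φ₀ᵦ e^(−kᵦZ) ⇒ ln(φ₀ₐ/φ₀ᵦ) = (kₐ − kᵦ)·Z
Z = ln(0.51/0.48) / (0.418 − 0.318) = 0.0606 / 0.1 = 0.606 km

0.61 km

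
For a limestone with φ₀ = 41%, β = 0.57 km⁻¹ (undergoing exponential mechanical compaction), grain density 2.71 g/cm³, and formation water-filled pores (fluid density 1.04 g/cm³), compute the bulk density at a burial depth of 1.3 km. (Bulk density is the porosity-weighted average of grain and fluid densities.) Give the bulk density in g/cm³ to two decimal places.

Porosity at depth: φ = 0.41·exp(−0.57×1.3) = 0.41×0.4766 = 0.1954
Bulk density: ρ_b = (1−φ)ρ_g + φ·ρ_f = 0.8046×2.71 + 0.1954×1.04
       = 2.180 + 0.203 = 2.384 g/cm³

2.38 g/cm³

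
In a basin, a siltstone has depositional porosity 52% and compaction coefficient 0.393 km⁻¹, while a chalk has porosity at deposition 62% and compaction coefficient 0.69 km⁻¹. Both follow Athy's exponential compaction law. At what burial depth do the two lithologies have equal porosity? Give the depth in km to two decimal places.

0.59 km

Set n₀ₐ e^(−cₐz) = n₀ᵦ e^(−cᵦz) ⇒ ln(n₀ₐ/n₀ᵦ) = (cₐ − cᵦ)·z
z = ln(0.52/0.62) / (0.393 − 0.69) = -0.1759 / -0.297 = 0.592 km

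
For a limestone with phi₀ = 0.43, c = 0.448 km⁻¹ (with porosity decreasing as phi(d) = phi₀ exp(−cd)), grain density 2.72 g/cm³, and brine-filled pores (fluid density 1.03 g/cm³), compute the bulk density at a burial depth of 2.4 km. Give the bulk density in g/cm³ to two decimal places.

Porosity at depth: phi = 0.43·exp(−0.448×2.4) = 0.43×0.3412 = 0.1467
Bulk density: ρ_b = (1−phi)ρ_g + phi·ρ_f = 0.8533×2.72 + 0.1467×1.03
       = 2.321 + 0.151 = 2.472 g/cm³

2.47 g/cm³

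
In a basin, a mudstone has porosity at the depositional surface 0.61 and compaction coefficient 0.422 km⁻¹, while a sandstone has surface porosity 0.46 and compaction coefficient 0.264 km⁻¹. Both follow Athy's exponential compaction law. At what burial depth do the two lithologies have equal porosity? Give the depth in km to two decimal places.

Set phi₀ₐ e^(−kₐd) = phi₀ᵦ e^(−kᵦd) ⇒ ln(phi₀ₐ/phi₀ᵦ) = (kₐ − kᵦ)·d
d = ln(0.61/0.46) / (0.422 − 0.264) = 0.2822 / 0.158 = 1.786 km

1.79 km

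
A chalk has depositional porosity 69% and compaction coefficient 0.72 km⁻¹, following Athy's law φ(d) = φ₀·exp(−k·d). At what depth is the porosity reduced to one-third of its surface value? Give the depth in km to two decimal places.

φ/φ₀ = 1/3 ⇒ exp(−k·d) = 1/3 ⇒ d = ln(3) / k
d = 1.0986 / 0.72 = 1.526 km

1.53 km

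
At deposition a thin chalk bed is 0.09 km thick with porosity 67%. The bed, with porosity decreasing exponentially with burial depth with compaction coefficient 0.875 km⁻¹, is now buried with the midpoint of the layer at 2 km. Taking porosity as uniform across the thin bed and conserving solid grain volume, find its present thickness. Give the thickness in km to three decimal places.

0.034 km

Porosity at 2 km: n = 0.67·exp(−0.875×2) = 0.1164
Solid-volume conservation: h(1−n) = h₀(1−n₀) ⇒ h = h₀·(1−n₀)/(1−n)
h = 0.09 × (1 − 0.67)/(1 − 0.1164) = 0.09 × 0.3735 = 0.0336 km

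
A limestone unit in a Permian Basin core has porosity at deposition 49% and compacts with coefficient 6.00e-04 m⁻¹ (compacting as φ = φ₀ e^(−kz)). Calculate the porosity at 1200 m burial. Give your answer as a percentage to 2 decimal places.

Working in km (1 km = 1000 m; k in km⁻¹ = k in m⁻¹ × 1000):
φ = φ₀·exp(−k·z) = 0.49 × exp(−0.6 × 1.2) = 0.49 × exp(−0.72)
  = 0.49 × 0.4868 = 0.2385

23.85%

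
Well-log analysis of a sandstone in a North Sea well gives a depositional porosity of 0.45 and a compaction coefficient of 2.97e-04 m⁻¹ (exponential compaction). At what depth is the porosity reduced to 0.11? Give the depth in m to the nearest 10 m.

4740 m

Working in km (1 km = 1000 m; k in km⁻¹ = k in m⁻¹ × 1000):
Invert Athy's law: Z = ln(n₀/n) / k
Z = ln(0.45/0.11) / 0.297 = ln(4.091) / 0.297 = 1.4088 / 0.297 = 4.743 km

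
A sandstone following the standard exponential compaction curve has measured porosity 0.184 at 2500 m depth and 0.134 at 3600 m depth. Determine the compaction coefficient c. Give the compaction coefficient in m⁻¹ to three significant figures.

Working in km (1 km = 1000 m; c in km⁻¹ = c in m⁻¹ × 1000):
Athy: n(Z) = n₀ e^(−cZ) ⇒ n₁/n₂ = e^{c(Z₂−Z₁)} ⇒ c = ln(n₁/n₂)/(Z₂−Z₁)
c = ln(0.184/0.134) / (3.6 − 2.5) = ln(1.373) / 1.1 = 0.3171 / 1.1 = 0.2883 km⁻¹

0.000288 m⁻¹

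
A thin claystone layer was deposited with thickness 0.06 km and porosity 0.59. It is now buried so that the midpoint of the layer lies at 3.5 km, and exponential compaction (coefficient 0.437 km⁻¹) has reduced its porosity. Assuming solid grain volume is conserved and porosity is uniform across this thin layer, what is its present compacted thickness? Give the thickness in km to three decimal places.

Porosity at 3.5 km: φ = 0.59·exp(−0.437×3.5) = 0.1278
Solid-volume conservation: h(1−φ) = h₀(1−φ₀) ⇒ h = h₀·(1−φ₀)/(1−φ)
h = 0.06 × (1 − 0.59)/(1 − 0.1278) = 0.06 × 0.4701 = 0.0282 km

0.028 km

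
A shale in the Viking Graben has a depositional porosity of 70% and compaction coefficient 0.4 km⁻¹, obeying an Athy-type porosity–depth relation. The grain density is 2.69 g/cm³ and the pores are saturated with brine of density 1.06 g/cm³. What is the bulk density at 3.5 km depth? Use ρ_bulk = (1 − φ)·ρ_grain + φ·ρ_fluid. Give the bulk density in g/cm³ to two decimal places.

2.41 g/cm³

Porosity at depth: φ = 0.7·exp(−0.4×3.5) = 0.7×0.2466 = 0.1726
Bulk density: ρ_b = (1−φ)ρ_g + φ·ρ_f = 0.8274×2.69 + 0.1726×1.06
       = 2.226 + 0.183 = 2.409 g/cm³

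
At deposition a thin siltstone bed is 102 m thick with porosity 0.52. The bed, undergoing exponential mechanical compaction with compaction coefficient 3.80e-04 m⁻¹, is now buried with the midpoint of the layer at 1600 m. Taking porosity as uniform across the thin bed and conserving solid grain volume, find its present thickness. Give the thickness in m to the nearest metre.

68 m

Working in km (1 km = 1000 m; k in km⁻¹ = k in m⁻¹ × 1000):
Porosity at 1.6 km: n = 0.52·exp(−0.38×1.6) = 0.2831
Solid-volume conservation: h(1−n) = h₀(1−n₀) ⇒ h = h₀·(1−n₀)/(1−n)
h = 0.102 × (1 − 0.52)/(1 − 0.2831) = 0.102 × 0.6696 = 0.0683 km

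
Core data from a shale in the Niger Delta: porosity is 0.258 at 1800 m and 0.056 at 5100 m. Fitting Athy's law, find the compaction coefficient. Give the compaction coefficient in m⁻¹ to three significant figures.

0.000463 m⁻¹

Working in km (1 km = 1000 m; k in km⁻¹ = k in m⁻¹ × 1000):
Athy: phi(Z) = phi₀ e^(−kZ) ⇒ phi₁/phi₂ = e^{k(Z₂−Z₁)} ⇒ k = ln(phi₁/phi₂)/(Z₂−Z₁)
k = ln(0.258/0.056) / (5.1 − 1.8) = ln(4.607) / 3.3 = 1.5276 / 3.3 = 0.4629 km⁻¹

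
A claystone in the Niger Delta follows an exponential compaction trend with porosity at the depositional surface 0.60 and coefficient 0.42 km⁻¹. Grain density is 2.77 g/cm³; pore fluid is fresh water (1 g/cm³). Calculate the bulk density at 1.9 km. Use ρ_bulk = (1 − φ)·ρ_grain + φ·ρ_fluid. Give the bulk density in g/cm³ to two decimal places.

2.29 g/cm³

Porosity at depth: φ = 0.6·exp(−0.42×1.9) = 0.6×0.4502 = 0.2701
Bulk density: ρ_b = (1−φ)ρ_g + φ·ρ_f = 0.7299×2.77 + 0.2701×1
       = 2.022 + 0.270 = 2.292 g/cm³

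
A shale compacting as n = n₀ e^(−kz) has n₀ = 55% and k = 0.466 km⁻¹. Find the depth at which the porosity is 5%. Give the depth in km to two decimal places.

5.15 km

Invert Athy's law: z = ln(n₀/n) / k
z = ln(0.55/0.05) / 0.466 = ln(11) / 0.466 = 2.3979 / 0.466 = 5.146 km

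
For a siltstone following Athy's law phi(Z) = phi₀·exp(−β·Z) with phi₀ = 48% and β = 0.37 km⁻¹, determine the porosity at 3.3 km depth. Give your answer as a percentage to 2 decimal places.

phi = phi₀·exp(−β·Z) = 0.48 × exp(−0.37 × 3.3) = 0.48 × exp(−1.221)
  = 0.48 × 0.2949 = 0.1416

14.16%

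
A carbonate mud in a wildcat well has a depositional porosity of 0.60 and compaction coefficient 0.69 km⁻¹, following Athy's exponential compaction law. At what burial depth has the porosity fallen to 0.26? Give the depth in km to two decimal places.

Invert Athy's law: Z = ln(n₀/n) / c
Z = ln(0.6/0.26) / 0.69 = ln(2.308) / 0.69 = 0.8362 / 0.69 = 1.212 km

1.21 km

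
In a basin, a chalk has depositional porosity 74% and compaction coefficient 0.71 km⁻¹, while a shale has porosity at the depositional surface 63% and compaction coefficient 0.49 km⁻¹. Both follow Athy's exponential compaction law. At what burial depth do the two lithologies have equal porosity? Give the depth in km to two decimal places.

0.73 km

Set phi₀ₐ e^(−cₐz) = phi₀ᵦ e^(−cᵦz) ⇒ ln(phi₀ₐ/phi₀ᵦ) = (cₐ − cᵦ)·z
z = ln(0.74/0.63) / (0.71 − 0.49) = 0.1609 / 0.22 = 0.732 km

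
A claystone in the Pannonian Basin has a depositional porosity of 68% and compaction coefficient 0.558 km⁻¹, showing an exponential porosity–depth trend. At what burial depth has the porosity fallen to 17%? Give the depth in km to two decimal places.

2.48 km

Invert Athy's law: Z = ln(n₀/n) / k
Z = ln(0.68/0.17) / 0.558 = ln(4) / 0.558 = 1.3863 / 0.558 = 2.484 km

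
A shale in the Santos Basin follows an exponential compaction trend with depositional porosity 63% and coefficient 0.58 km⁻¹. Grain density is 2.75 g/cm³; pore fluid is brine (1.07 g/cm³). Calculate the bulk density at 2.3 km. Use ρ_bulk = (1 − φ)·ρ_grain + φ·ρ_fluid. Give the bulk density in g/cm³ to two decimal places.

Porosity at depth: n = 0.63·exp(−0.58×2.3) = 0.63×0.2634 = 0.1660
Bulk density: ρ_b = (1−n)ρ_g + n·ρ_f = 0.8340×2.75 + 0.1660×1.07
       = 2.294 + 0.178 = 2.471 g/cm³

2.47 g/cm³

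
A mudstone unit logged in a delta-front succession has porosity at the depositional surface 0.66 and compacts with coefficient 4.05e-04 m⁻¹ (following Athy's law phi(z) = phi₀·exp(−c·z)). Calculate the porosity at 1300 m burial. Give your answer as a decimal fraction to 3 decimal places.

Working in km (1 km = 1000 m; c in km⁻¹ = c in m⁻¹ × 1000):
phi = phi₀·exp(−c·z) = 0.66 × exp(−0.405 × 1.3) = 0.66 × exp(−0.5265)
  = 0.66 × 0.5907 = 0.3898

0.390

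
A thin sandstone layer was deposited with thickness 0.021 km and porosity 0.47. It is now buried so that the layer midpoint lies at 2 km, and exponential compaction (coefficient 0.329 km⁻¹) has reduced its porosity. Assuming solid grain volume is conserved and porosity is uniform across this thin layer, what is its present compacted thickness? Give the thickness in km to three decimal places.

Porosity at 2 km: n = 0.47·exp(−0.329×2) = 0.2434
Solid-volume conservation: h(1−n) = h₀(1−n₀) ⇒ h = h₀·(1−n₀)/(1−n)
h = 0.021 × (1 − 0.47)/(1 − 0.2434) = 0.021 × 0.7005 = 0.0147 km

0.015 km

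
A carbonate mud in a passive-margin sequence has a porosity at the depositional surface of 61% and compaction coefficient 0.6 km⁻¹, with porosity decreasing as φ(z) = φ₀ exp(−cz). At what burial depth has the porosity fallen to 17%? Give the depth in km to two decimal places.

2.13 km

Invert Athy's law: z = ln(φ₀/φ) / c
z = ln(0.61/0.17) / 0.6 = ln(3.588) / 0.6 = 1.2777 / 0.6 = 2.129 km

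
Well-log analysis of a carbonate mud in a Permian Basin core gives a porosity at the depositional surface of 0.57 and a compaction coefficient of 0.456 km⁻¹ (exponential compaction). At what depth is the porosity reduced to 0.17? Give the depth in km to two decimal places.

2.65 km

Invert Athy's law: Z = ln(phi₀/phi) / k
Z = ln(0.57/0.17) / 0.456 = ln(3.353) / 0.456 = 1.2098 / 0.456 = 2.653 km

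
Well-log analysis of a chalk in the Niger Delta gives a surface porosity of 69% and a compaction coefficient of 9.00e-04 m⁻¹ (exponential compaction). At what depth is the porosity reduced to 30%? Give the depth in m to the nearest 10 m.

930 m

Working in km (1 km = 1000 m; β in km⁻¹ = β in m⁻¹ × 1000):
Invert Athy's law: Z = ln(n₀/n) / β
Z = ln(0.69/0.3) / 0.9 = ln(2.3) / 0.9 = 0.8329 / 0.9 = 0.925 km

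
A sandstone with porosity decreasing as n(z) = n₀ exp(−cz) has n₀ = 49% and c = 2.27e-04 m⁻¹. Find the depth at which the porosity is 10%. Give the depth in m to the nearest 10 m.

7000 m

Working in km (1 km = 1000 m; c in km⁻¹ = c in m⁻¹ × 1000):
Invert Athy's law: z = ln(n₀/n) / c
z = ln(0.49/0.1) / 0.227 = ln(4.9) / 0.227 = 1.5892 / 0.227 = 7.001 km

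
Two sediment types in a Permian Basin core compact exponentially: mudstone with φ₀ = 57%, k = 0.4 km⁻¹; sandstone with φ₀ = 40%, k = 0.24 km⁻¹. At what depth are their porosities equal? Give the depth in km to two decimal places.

Set φ₀ₐ e^(−kₐZ) = φ₀ᵦ e^(−kᵦZ) ⇒ ln(φ₀ₐ/φ₀ᵦ) = (kₐ − kᵦ)·Z
Z = ln(0.57/0.4) / (0.4 − 0.24) = 0.3542 / 0.16 = 2.214 km

2.21 km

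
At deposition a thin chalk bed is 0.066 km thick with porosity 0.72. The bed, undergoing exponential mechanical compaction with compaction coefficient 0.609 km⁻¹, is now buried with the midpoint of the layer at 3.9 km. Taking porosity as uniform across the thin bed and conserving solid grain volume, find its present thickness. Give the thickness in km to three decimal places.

Porosity at 3.9 km: phi = 0.72·exp(−0.609×3.9) = 0.0670
Solid-volume conservation: h(1−phi) = h₀(1−phi₀) ⇒ h = h₀·(1−phi₀)/(1−phi)
h = 0.066 × (1 − 0.72)/(1 − 0.0670) = 0.066 × 0.3001 = 0.0198 km

0.020 km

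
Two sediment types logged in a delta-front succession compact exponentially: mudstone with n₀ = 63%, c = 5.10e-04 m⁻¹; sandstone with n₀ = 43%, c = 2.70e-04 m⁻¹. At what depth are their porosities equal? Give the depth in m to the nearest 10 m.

Working in km (1 km = 1000 m; c in km⁻¹ = c in m⁻¹ × 1000):
Set n₀ₐ e^(−cₐz) = n₀ᵦ e^(−cᵦz) ⇒ ln(n₀ₐ/n₀ᵦ) = (cₐ − cᵦ)·z
z = ln(0.63/0.43) / (0.51 − 0.27) = 0.3819 / 0.24 = 1.591 km

1590 m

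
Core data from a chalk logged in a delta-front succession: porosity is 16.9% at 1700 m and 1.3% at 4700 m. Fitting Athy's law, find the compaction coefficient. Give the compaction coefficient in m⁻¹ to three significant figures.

Working in km (1 km = 1000 m; β in km⁻¹ = β in m⁻¹ × 1000):
Athy: n(d) = n₀ e^(−βd) ⇒ n₁/n₂ = e^{β(d₂−d₁)} ⇒ β = ln(n₁/n₂)/(d₂−d₁)
β = ln(0.169/0.013) / (4.7 − 1.7) = ln(13) / 3 = 2.5649 / 3 = 0.855 km⁻¹

0.000855 m⁻¹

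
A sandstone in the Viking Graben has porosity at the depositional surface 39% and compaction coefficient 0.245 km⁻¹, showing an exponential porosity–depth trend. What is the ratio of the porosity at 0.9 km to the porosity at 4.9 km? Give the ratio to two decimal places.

φ(z₁)/φ(z₂) = e^(−β·z₁)/e^(−β·z₂) = e^{β(z₂−z₁)}
= exp(0.245 × 4) = exp(0.98) = 2.6645

2.66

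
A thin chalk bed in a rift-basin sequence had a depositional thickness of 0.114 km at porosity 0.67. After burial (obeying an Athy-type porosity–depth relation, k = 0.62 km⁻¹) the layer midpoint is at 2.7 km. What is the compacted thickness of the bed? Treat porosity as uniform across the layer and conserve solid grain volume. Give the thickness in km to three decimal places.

Porosity at 2.7 km: n = 0.67·exp(−0.62×2.7) = 0.1256
Solid-volume conservation: h(1−n) = h₀(1−n₀) ⇒ h = h₀·(1−n₀)/(1−n)
h = 0.114 × (1 − 0.67)/(1 − 0.1256) = 0.114 × 0.3774 = 0.0430 km

0.043 km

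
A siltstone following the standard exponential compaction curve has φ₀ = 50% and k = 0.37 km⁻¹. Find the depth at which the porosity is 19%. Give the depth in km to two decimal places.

2.62 km

Invert Athy's law: z = ln(φ₀/φ) / k
z = ln(0.5/0.19) / 0.37 = ln(2.632) / 0.37 = 0.9676 / 0.37 = 2.615 km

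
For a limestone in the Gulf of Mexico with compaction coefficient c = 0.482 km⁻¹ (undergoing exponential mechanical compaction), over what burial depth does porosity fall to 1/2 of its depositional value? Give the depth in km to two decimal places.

1.44 km

n/n₀ = 1/2 ⇒ exp(−c·Z) = 1/2 ⇒ Z = ln(2) / c
Z = 0.6931 / 0.482 = 1.438 km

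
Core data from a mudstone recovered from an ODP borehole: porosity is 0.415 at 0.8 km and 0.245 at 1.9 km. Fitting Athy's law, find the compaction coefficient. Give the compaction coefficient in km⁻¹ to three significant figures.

Athy: phi(Z) = phi₀ e^(−βZ) ⇒ phi₁/phi₂ = e^{β(Z₂−Z₁)} ⇒ β = ln(phi₁/phi₂)/(Z₂−Z₁)
β = ln(0.415/0.245) / (1.9 − 0.8) = ln(1.694) / 1.1 = 0.5270 / 1.1 = 0.4791 km⁻¹

0.479 km⁻¹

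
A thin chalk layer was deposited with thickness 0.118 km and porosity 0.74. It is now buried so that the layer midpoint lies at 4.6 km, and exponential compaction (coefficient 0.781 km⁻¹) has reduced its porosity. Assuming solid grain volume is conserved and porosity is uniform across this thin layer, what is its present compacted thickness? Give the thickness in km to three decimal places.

0.031 km

Porosity at 4.6 km: φ = 0.74·exp(−0.781×4.6) = 0.0204
Solid-volume conservation: h(1−φ) = h₀(1−φ₀) ⇒ h = h₀·(1−φ₀)/(1−φ)
h = 0.118 × (1 − 0.74)/(1 − 0.0204) = 0.118 × 0.2654 = 0.0313 km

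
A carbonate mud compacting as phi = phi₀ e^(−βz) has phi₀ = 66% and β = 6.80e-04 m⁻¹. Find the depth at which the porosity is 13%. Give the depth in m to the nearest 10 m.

2390 m

Working in km (1 km = 1000 m; β in km⁻¹ = β in m⁻¹ × 1000):
Invert Athy's law: z = ln(phi₀/phi) / β
z = ln(0.66/0.13) / 0.68 = ln(5.077) / 0.68 = 1.6247 / 0.68 = 2.389 km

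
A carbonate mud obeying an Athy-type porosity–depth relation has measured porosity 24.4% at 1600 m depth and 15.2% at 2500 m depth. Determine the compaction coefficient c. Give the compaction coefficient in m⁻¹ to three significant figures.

Working in km (1 km = 1000 m; c in km⁻¹ = c in m⁻¹ × 1000):
Athy: phi(Z) = phi₀ e^(−cZ) ⇒ phi₁/phi₂ = e^{c(Z₂−Z₁)} ⇒ c = ln(phi₁/phi₂)/(Z₂−Z₁)
c = ln(0.244/0.152) / (2.5 − 1.6) = ln(1.605) / 0.9 = 0.4733 / 0.9 = 0.5259 km⁻¹

0.000526 m⁻¹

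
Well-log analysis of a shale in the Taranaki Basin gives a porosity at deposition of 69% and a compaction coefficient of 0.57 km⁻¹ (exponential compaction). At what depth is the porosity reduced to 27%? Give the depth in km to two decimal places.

1.65 km

Invert Athy's law: d = ln(phi₀/phi) / k
d = ln(0.69/0.27) / 0.57 = ln(2.556) / 0.57 = 0.9383 / 0.57 = 1.646 km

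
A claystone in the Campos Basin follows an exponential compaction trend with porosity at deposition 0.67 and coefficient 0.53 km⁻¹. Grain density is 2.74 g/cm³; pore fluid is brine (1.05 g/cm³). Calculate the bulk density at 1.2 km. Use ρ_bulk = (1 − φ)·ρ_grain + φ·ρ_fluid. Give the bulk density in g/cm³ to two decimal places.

2.14 g/cm³

Porosity at depth: phi = 0.67·exp(−0.53×1.2) = 0.67×0.5294 = 0.3547
Bulk density: ρ_b = (1−phi)ρ_g + phi·ρ_f = 0.6453×2.74 + 0.3547×1.05
       = 1.768 + 0.372 = 2.141 g/cm³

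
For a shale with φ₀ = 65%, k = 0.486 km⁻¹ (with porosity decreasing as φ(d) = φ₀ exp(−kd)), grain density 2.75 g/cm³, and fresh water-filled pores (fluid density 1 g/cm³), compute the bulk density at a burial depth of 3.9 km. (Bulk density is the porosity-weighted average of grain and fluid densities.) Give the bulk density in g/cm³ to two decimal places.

2.58 g/cm³

Porosity at depth: φ = 0.65·exp(−0.486×3.9) = 0.65×0.1503 = 0.0977
Bulk density: ρ_b = (1−φ)ρ_g + φ·ρ_f = 0.9023×2.75 + 0.0977×1
       = 2.481 + 0.098 = 2.579 g/cm³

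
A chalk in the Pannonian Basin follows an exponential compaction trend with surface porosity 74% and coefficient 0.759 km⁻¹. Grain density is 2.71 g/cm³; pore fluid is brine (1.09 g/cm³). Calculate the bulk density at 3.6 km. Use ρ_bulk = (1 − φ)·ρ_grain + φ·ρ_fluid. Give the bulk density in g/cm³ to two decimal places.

2.63 g/cm³

Porosity at depth: n = 0.74·exp(−0.759×3.6) = 0.74×0.0651 = 0.0481
Bulk density: ρ_b = (1−n)ρ_g + n·ρ_f = 0.9519×2.71 + 0.0481×1.09
       = 2.580 + 0.052 = 2.632 g/cm³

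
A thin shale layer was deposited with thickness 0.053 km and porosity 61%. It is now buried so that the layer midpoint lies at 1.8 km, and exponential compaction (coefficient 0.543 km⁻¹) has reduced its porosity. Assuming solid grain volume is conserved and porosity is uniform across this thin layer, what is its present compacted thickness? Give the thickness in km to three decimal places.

0.027 km

Porosity at 1.8 km: φ = 0.61·exp(−0.543×1.8) = 0.2295
Solid-volume conservation: h(1−φ) = h₀(1−φ₀) ⇒ h = h₀·(1−φ₀)/(1−φ)
h = 0.053 × (1 − 0.61)/(1 − 0.2295) = 0.053 × 0.5062 = 0.0268 km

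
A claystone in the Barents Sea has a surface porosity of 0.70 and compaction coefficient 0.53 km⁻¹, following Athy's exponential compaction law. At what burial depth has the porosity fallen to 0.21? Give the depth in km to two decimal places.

Invert Athy's law: z = ln(phi₀/phi) / β
z = ln(0.7/0.21) / 0.53 = ln(3.333) / 0.53 = 1.2040 / 0.53 = 2.272 km

2.27 km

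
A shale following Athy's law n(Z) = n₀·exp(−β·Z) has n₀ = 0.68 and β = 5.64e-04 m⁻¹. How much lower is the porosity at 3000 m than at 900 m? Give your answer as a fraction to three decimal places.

Working in km (1 km = 1000 m; β in km⁻¹ = β in m⁻¹ × 1000):
n(0.9) = 0.68·e^(−0.564×0.9) = 0.4093
n(3) = 0.68·e^(−0.564×3) = 0.1252
Δn = 0.4093 − 0.1252 = 0.2841

0.284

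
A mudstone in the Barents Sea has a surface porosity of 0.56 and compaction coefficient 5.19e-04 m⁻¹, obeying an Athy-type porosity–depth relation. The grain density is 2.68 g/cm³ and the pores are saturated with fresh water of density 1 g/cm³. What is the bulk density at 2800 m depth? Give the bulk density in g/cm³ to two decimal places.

2.46 g/cm³

Working in km (1 km = 1000 m; k in km⁻¹ = k in m⁻¹ × 1000):
Porosity at depth: phi = 0.56·exp(−0.519×2.8) = 0.56×0.2338 = 0.1309
Bulk density: ρ_b = (1−phi)ρ_g + phi·ρ_f = 0.8691×2.68 + 0.1309×1
       = 2.329 + 0.131 = 2.460 g/cm³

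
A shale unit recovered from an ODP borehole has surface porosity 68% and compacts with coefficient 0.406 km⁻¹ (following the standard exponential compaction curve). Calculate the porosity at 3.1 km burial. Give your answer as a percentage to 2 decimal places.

φ = φ₀·exp(−c·d) = 0.68 × exp(−0.406 × 3.1) = 0.68 × exp(−1.259)
  = 0.68 × 0.2841 = 0.1932

19.32%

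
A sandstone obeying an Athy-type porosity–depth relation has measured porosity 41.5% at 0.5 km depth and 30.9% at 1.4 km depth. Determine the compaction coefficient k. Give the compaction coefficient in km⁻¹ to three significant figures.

Athy: n(d) = n₀ e^(−kd) ⇒ n₁/n₂ = e^{k(d₂−d₁)} ⇒ k = ln(n₁/n₂)/(d₂−d₁)
k = ln(0.415/0.309) / (1.4 − 0.5) = ln(1.343) / 0.9 = 0.2949 / 0.9 = 0.3277 km⁻¹

0.328 km⁻¹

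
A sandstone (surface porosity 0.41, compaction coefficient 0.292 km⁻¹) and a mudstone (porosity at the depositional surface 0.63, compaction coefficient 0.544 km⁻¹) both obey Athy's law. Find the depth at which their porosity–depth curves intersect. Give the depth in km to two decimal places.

Set phi₀ₐ e^(−βₐz) = phi₀ᵦ e^(−βᵦz) ⇒ ln(phi₀ₐ/phi₀ᵦ) = (βₐ − βᵦ)·z
z = ln(0.41/0.63) / (0.292 − 0.544) = -0.4296 / -0.252 = 1.705 km

1.70 km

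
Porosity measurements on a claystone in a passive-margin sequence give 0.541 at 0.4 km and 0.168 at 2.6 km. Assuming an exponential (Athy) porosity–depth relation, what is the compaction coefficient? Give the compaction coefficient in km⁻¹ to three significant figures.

Athy: phi(Z) = phi₀ e^(−cZ) ⇒ phi₁/phi₂ = e^{c(Z₂−Z₁)} ⇒ c = ln(phi₁/phi₂)/(Z₂−Z₁)
c = ln(0.541/0.168) / (2.6 − 0.4) = ln(3.22) / 2.2 = 1.1695 / 2.2 = 0.5316 km⁻¹

0.532 km⁻¹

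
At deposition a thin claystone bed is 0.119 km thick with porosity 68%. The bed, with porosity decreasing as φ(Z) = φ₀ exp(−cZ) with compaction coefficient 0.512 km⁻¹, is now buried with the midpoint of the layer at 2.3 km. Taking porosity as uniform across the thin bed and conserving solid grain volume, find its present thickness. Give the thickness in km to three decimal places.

Porosity at 2.3 km: φ = 0.68·exp(−0.512×2.3) = 0.2095
Solid-volume conservation: h(1−φ) = h₀(1−φ₀) ⇒ h = h₀·(1−φ₀)/(1−φ)
h = 0.119 × (1 − 0.68)/(1 − 0.2095) = 0.119 × 0.4048 = 0.0482 km

0.048 km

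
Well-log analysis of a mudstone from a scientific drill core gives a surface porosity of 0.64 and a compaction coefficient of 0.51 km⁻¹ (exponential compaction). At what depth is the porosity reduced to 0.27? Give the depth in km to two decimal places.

Invert Athy's law: d = ln(phi₀/phi) / c
d = ln(0.64/0.27) / 0.51 = ln(2.37) / 0.51 = 0.8630 / 0.51 = 1.692 km

1.69 km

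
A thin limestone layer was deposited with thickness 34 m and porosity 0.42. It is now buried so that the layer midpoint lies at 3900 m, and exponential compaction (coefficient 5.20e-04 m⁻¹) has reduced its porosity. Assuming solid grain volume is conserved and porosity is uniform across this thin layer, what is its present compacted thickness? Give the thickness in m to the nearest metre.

21 m

Working in km (1 km = 1000 m; c in km⁻¹ = c in m⁻¹ × 1000):
Porosity at 3.9 km: phi = 0.42·exp(−0.52×3.9) = 0.0553
Solid-volume conservation: h(1−phi) = h₀(1−phi₀) ⇒ h = h₀·(1−phi₀)/(1−phi)
h = 0.034 × (1 − 0.42)/(1 − 0.0553) = 0.034 × 0.6139 = 0.0209 km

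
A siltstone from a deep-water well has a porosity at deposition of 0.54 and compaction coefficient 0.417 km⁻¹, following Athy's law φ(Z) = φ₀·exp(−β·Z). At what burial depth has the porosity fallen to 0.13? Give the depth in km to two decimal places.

Invert Athy's law: Z = ln(φ₀/φ) / β
Z = ln(0.54/0.13) / 0.417 = ln(4.154) / 0.417 = 1.4240 / 0.417 = 3.415 km

3.41 km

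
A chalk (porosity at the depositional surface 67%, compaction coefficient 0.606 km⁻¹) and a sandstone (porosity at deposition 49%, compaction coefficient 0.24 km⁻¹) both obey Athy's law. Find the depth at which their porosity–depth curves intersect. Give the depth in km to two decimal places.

0.85 km

Set phi₀ₐ e^(−kₐZ) = phi₀ᵦ e^(−kᵦZ) ⇒ ln(phi₀ₐ/phi₀ᵦ) = (kₐ − kᵦ)·Z
Z = ln(0.67/0.49) / (0.606 − 0.24) = 0.3129 / 0.366 = 0.855 km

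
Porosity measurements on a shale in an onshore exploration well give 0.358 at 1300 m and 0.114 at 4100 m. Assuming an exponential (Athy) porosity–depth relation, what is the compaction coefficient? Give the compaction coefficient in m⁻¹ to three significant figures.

0.000409 m⁻¹

Working in km (1 km = 1000 m; k in km⁻¹ = k in m⁻¹ × 1000):
Athy: phi(d) = phi₀ e^(−kd) ⇒ phi₁/phi₂ = e^{k(d₂−d₁)} ⇒ k = ln(phi₁/phi₂)/(d₂−d₁)
k = ln(0.358/0.114) / (4.1 − 1.3) = ln(3.14) / 2.8 = 1.1443 / 2.8 = 0.4087 km⁻¹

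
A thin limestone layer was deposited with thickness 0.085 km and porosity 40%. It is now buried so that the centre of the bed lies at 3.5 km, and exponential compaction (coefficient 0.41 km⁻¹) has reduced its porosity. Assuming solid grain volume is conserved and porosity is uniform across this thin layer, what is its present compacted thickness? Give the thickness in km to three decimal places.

0.056 km

Porosity at 3.5 km: φ = 0.4·exp(−0.41×3.5) = 0.0952
Solid-volume conservation: h(1−φ) = h₀(1−φ₀) ⇒ h = h₀·(1−φ₀)/(1−φ)
h = 0.085 × (1 − 0.4)/(1 − 0.0952) = 0.085 × 0.6632 = 0.0564 km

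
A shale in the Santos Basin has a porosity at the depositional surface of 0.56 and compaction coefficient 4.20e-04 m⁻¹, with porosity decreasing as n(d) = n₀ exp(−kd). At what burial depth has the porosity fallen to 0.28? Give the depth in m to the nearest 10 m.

Working in km (1 km = 1000 m; k in km⁻¹ = k in m⁻¹ × 1000):
Invert Athy's law: d = ln(n₀/n) / k
d = ln(0.56/0.28) / 0.42 = ln(2) / 0.42 = 0.6931 / 0.42 = 1.650 km

1650 m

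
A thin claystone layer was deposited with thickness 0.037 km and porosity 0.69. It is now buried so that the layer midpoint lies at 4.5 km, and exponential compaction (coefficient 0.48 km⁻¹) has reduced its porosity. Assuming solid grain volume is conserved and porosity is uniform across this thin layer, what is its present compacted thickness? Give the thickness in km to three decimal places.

0.012 km

Porosity at 4.5 km: φ = 0.69·exp(−0.48×4.5) = 0.0796
Solid-volume conservation: h(1−φ) = h₀(1−φ₀) ⇒ h = h₀·(1−φ₀)/(1−φ)
h = 0.037 × (1 − 0.69)/(1 − 0.0796) = 0.037 × 0.3368 = 0.0125 km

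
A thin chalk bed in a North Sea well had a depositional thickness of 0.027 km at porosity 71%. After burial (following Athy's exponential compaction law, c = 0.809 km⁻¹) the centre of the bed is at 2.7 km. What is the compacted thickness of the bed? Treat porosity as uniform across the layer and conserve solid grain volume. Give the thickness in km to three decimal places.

0.009 km

Porosity at 2.7 km: φ = 0.71·exp(−0.809×2.7) = 0.0799
Solid-volume conservation: h(1−φ) = h₀(1−φ₀) ⇒ h = h₀·(1−φ₀)/(1−φ)
h = 0.027 × (1 − 0.71)/(1 − 0.0799) = 0.027 × 0.3152 = 0.0085 km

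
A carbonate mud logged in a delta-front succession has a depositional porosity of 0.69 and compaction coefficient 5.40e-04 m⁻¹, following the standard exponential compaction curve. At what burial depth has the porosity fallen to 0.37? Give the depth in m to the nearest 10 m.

Working in km (1 km = 1000 m; β in km⁻¹ = β in m⁻¹ × 1000):
Invert Athy's law: d = ln(φ₀/φ) / β
d = ln(0.69/0.37) / 0.54 = ln(1.865) / 0.54 = 0.6232 / 0.54 = 1.154 km

1150 m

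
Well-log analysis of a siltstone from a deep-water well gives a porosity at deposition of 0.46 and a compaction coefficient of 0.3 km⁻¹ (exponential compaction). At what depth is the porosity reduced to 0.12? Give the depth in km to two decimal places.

Invert Athy's law: Z = ln(n₀/n) / k
Z = ln(0.46/0.12) / 0.3 = ln(3.833) / 0.3 = 1.3437 / 0.3 = 4.479 km

4.48 km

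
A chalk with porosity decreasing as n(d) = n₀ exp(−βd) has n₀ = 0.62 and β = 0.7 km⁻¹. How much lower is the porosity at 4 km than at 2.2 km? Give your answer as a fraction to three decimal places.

0.095

n(2.2) = 0.62·e^(−0.7×2.2) = 0.1329
n(4) = 0.62·e^(−0.7×4) = 0.0377
Δn = 0.1329 − 0.0377 = 0.0952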